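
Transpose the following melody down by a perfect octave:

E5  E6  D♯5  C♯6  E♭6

E4 E5 D#4 C#5 Eb5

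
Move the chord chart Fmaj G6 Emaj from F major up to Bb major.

Bbmaj C6 Amaj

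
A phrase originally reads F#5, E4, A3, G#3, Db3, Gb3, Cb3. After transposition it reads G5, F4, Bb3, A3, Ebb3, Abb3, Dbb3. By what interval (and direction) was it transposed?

up a minor second

From F#5 to G5 is 2 letter names — a second of some quality.
F#5 to G5 is 1 semitone, which makes it a minor second; the second version is higher, so the direction is up.
Checking another pair — Cb3 → Dbb3 — gives the same interval.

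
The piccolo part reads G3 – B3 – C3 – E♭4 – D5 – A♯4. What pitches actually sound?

G4 B4 C4 Eb5 D6 A#5

The piccolo sounds a perfect octave above written, so transpose each written note up a perfect octave.
G3 becomes G4
B3 becomes B4
C3 becomes C4
Eb4 becomes Eb5
D5 becomes D6
A#4 becomes A#5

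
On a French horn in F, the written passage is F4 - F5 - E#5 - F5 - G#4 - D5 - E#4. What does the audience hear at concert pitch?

The French horn in F sounds a perfect fifth below written, so transpose each written note down a perfect fifth.
F4 gives Bb3
F5 gives Bb4
E#5 gives A#4
F5 gives Bb4
G#4 gives C#4
D5 gives G4
E#4 gives A#3

Bb3 Bb4 A#4 Bb4 C#4 G4 A#3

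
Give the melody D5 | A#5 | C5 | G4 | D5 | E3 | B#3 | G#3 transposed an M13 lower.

F3 C#4 Eb3 Bb2 F3 G1 D#2 B1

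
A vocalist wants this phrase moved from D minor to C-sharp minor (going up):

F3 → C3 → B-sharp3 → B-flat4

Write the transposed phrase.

E4 B3 A##4 A5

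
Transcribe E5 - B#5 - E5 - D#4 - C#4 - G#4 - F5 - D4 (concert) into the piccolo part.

E4 B#4 E4 D#3 C#3 G#3 F4 D3

Written C4 sounds as C5 on the piccolo, so concert pitches are written a perfect octave down.
E5 to E4
B#5 to B#4
E5 to E4
D#4 to D#3
C#4 to C#3
G#4 to G#3
F5 to F4
D4 to D3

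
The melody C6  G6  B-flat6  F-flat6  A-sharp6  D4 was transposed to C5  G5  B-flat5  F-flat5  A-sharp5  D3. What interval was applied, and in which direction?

From C6 to C5 is 8 letter names — an octave of some quality.
C5 to C6 is 12 semitones, which makes it a perfect octave; the second version is lower, so the direction is down.
Checking another pair — D4 → D3 — gives the same interval.

down a perfect octave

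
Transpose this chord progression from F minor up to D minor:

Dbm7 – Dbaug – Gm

F minor up to D minor is a major sixth; each chord root moves by that interval while the quality stays the same.
Dbm7: root Db up a major sixth → Bb, giving Bbm7.
Dbaug: root Db up a major sixth → Bb, giving Bbaug.
Gm: root G up a major sixth → E, giving Em.

Bbm7 Bbaug Em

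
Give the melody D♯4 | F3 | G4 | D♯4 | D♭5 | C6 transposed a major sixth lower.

F#3 Ab2 Bb3 F#3 Fb4 Eb5

D#4 → F#3
F3 → Ab2
G4 → Bb3
D#4 → F#3
Db5 → Fb4
C6 → Eb5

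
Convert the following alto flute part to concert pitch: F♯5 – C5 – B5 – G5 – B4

C#5 G4 F#5 D5 F#4

The alto flute sounds a perfect fourth below written, so transpose each written note down a perfect fourth.
F#5 to C#5
C5 to G4
B5 to F#5
G5 to D5
B4 to F#4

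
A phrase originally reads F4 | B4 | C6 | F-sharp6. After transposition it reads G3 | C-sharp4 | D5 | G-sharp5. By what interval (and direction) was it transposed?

Take the first pair: F4 → G3. F to G spans 7 letter names, so the interval is some kind of seventh.
G3 to F4 is 10 semitones, which makes it a minor seventh; the second version is lower, so the direction is down.
Checking another pair — F#6 → G#5 — gives the same interval.

down a minor seventh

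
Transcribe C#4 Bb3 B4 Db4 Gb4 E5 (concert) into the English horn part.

G#4 F4 F#5 Ab4 Db5 B5

The English horn sounds a perfect fifth below written, so the written part must be a perfect fifth above concert — transpose each note up.
C#4 gives G#4
Bb3 gives F4
B4 gives F#5
Db4 gives Ab4
Gb4 gives Db5
E5 gives B5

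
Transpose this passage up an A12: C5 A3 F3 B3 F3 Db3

An augmented twelfth up from C5 gives G#6.
An augmented twelfth up from A3 gives E#5.
An augmented twelfth up from F3 gives C#5.
An augmented twelfth up from B3 gives F##5.
An augmented twelfth up from F3 gives C#5.
Db3 up an augmented twelfth is A4.

G#6 E#5 C#5 F##5 C#5 A4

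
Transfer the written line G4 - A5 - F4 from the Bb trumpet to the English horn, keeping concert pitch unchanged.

C5 D6 Bb4

First find concert pitch: the Bb trumpet sounds a major second below written, so G4 A5 F4 sounds F4 G5 Eb4.
Then write for English horn: it sounds a perfect fifth below written, so the part must be a perfect fifth above concert.
F4 → C5
G5 → D6
Eb4 → Bb4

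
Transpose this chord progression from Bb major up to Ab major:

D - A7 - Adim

C G7 Gdim

Bb major up to Ab major is a minor seventh; each chord root moves by that interval while the quality stays the same.
D: root D up a minor seventh → C, giving C.
A7: root A up a minor seventh → G, giving G7.
Adim: root A up a minor seventh → G, giving Gdim.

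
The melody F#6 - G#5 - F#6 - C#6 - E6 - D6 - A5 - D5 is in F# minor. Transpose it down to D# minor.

D#6 E#5 D#6 A#5 C#6 B5 F#5 B4

F# minor to D# minor down is a minor third, so every note moves down by that interval.
F#6 to D#6
G#5 to E#5
F#6 to D#6
C#6 to A#5
E6 to C#6
D6 to B5
A5 to F#5
D5 to B4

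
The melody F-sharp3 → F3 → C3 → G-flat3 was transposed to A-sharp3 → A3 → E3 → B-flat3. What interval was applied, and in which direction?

up a major third

Take the first pair: F#3 → A#3. F to A spans 3 letter names, so the interval is some kind of third.
F#3 to A#3 is 4 semitones, which makes it a major third; the second version is higher, so the direction is up.
Checking another pair — Gb3 → Bb3 — gives the same interval.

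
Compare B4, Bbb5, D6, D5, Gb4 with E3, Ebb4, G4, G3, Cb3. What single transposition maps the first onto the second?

down a perfect twelfth

From B4 to E3 is 12 letter names — a twelfth of some quality.
E3 to B4 is 19 semitones, which makes it a perfect twelfth; the second version is lower, so the direction is down.
Checking another pair — Gb4 → Cb3 — gives the same interval.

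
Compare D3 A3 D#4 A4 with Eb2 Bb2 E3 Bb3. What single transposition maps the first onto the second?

Take the first pair: D3 → Eb2. D to E spans 7 letter names, so the interval is some kind of seventh.
Eb2 to D3 is 11 semitones, which makes it a major seventh; the second version is lower, so the direction is down.
Checking another pair — A4 → Bb3 — gives the same interval.

down a major seventh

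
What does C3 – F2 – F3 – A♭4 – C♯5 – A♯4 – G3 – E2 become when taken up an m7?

Bb3 Eb3 Eb4 Gb5 B5 G#5 F4 D3

A minor seventh up from C3 gives Bb3.
F2: a seventh up reaches E, and 10 semitones makes it Eb3.
A minor seventh up from F3 gives Eb4.
A minor seventh up from Ab4 gives Gb5.
A minor seventh up from C#5 gives B5.
A#4 up a minor seventh is G#5.
A minor seventh up from G3 gives F4.
E2: a seventh up reaches D, and 10 semitones makes it D3.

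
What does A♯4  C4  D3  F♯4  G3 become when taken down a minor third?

A#4: a third down reaches F, and 3 semitones makes it F##4.
C4 down a minor third is A3.
D3 down a minor third is B2.
A minor third down from F#4 gives D#4.
G3 down a minor third is E3.

F##4 A3 B2 D#4 E3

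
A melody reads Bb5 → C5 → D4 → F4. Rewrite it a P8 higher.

Bb5: an octave up reaches B, and 12 semitones makes it Bb6.
C5: an octave up reaches C, and 12 semitones makes it C6.
D4 up a perfect octave is D5.
F4: an octave up reaches F, and 12 semitones makes it F5.

Bb6 C6 D5 F5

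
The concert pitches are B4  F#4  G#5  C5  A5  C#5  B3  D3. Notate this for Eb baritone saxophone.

G#6 D#6 E#7 A6 F#7 A#6 G#5 B4

The Eb baritone saxophone sounds a major thirteenth below written, so the written part must be a major thirteenth above concert — transpose each note up.
B4 to G#6
F#4 to D#6
G#5 to E#7
C5 to A6
A5 to F#7
C#5 to A#6
B3 to G#5
D3 to B4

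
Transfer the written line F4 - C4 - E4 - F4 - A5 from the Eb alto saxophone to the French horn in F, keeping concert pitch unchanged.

First find concert pitch: the Eb alto saxophone sounds a major sixth below written, so F4 C4 E4 F4 A5 sounds Ab3 Eb3 G3 Ab3 C5.
Then write for French horn in F: it sounds a perfect fifth below written, so the part must be a perfect fifth above concert.
Ab3 → Eb4
Eb3 → Bb3
G3 → D4
Ab3 → Eb4
C5 → G5

Eb4 Bb3 D4 Eb4 G5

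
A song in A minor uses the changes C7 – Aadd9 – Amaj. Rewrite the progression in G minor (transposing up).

A minor up to G minor is a minor seventh; each chord root moves by that interval while the quality stays the same.
C7: root C up a minor seventh → Bb, giving Bb7.
Aadd9: root A up a minor seventh → G, giving Gadd9.
Amaj: root A up a minor seventh → G, giving Gmaj.

Bb7 Gadd9 Gmaj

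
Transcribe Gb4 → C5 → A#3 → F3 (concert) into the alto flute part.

The alto flute sounds a perfect fourth below written, so the written part must be a perfect fourth above concert — transpose each note up.
Gb4 to Cb5
C5 to F5
A#3 to D#4
F3 to Bb3

Cb5 F5 D#4 Bb3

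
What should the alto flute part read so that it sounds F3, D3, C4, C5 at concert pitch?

The alto flute sounds a perfect fourth below written, so the written part must be a perfect fourth above concert — transpose each note up.
F3 to Bb3
D3 to G3
C4 to F4
C5 to F5

Bb3 G3 F4 F5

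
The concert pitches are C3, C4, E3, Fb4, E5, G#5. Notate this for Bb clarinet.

D3 D4 F#3 Gb4 F#5 A#5

The Bb clarinet sounds a major second below written, so the written part must be a major second above concert — transpose each note up.
C3 -> D3
C4 -> D4
E3 -> F#3
Fb4 -> Gb4
E5 -> F#5
G#5 -> A#5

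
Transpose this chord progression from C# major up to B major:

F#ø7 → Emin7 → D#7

Eø7 Dmin7 C#7

C# major up to B major is a minor seventh; each chord root moves by that interval while the quality stays the same.
F#ø7: root F# up a minor seventh → E, giving Eø7.
Emin7: root E up a minor seventh → D, giving Dmin7.
D#7: root D# up a minor seventh → C#, giving C#7.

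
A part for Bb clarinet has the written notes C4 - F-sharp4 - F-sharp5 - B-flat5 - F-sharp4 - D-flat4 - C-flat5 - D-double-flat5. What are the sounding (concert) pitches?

Bb3 E4 E5 Ab5 E4 Cb4 Bbb4 Cbb5

Written C4 on the Bb clarinet sounds as Bb3, a major second lower; apply that shift to every note.
C4 → Bb3
F#4 → E4
F#5 → E5
Bb5 → Ab5
F#4 → E4
Db4 → Cb4
Cb5 → Bbb4
Dbb5 → Cbb5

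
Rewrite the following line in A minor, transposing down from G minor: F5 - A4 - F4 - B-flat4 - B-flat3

G4 B3 G3 C4 C3

G minor to A minor down is a minor seventh, so every note moves down by that interval.
F5 becomes G4
A4 becomes B3
F4 becomes G3
Bb4 becomes C4
Bb3 becomes C3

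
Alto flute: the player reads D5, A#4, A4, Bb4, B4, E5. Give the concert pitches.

A4 E#4 E4 F4 F#4 B4

The alto flute sounds a perfect fourth below written, so transpose each written note down a perfect fourth.
D5 → A4
A#4 → E#4
A4 → E4
Bb4 → F4
B4 → F#4
E5 → B4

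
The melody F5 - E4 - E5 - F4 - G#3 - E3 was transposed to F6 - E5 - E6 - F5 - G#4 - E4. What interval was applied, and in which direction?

up a perfect octave

From F5 to F6 is 8 letter names — an octave of some quality.
F5 to F6 is 12 semitones, which makes it a perfect octave; the second version is higher, so the direction is up.
Checking another pair — E3 → E4 — gives the same interval.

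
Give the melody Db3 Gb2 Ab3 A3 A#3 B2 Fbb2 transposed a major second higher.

Db3 gives Eb3
Gb2 gives Ab2
Ab3 gives Bb3
A3 gives B3
A#3 gives B#3
B2 gives C#3
Fbb2 gives Gbb2

Eb3 Ab2 Bb3 B3 B#3 C#3 Gbb2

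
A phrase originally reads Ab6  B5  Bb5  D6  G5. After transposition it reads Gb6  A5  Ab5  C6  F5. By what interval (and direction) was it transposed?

down a major second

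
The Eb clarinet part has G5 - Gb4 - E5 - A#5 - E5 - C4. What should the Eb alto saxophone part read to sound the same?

First find concert pitch: the Eb clarinet sounds a minor third above written, so G5 Gb4 E5 A#5 E5 C4 sounds Bb5 Bbb4 G5 C#6 G5 Eb4.
Then write for Eb alto saxophone: it sounds a major sixth below written, so the part must be a major sixth above concert.
Bb5 → G6
Bbb4 → Gb5
G5 → E6
C#6 → A#6
G5 → E6
Eb4 → C5

G6 Gb5 E6 A#6 E6 C5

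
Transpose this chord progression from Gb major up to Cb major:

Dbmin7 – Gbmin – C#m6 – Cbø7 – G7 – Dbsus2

Gb major up to Cb major is a perfect fourth; each chord root moves by that interval while the quality stays the same.
Dbmin7: root Db up a perfect fourth → Gb, giving Gbmin7.
Gbmin: root Gb up a perfect fourth → Cb, giving Cbmin.
C#m6: root C# up a perfect fourth → F#, giving F#m6.
Cbø7: root Cb up a perfect fourth → Fb, giving Fbø7.
G7: root G up a perfect fourth → C, giving C7.
Dbsus2: root Db up a perfect fourth → Gb, giving Gbsus2.

Gbmin7 Cbmin F#m6 Fbø7 C7 Gbsus2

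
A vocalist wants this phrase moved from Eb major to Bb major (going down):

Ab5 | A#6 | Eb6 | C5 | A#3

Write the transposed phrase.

Eb5 E#6 Bb5 G4 E#3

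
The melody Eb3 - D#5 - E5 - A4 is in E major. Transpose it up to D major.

Db4 C#6 D6 G5

From E up to D is a minor seventh; apply that to each pitch.
Eb3 → Db4
D#5 → C#6
E5 → D6
A4 → G5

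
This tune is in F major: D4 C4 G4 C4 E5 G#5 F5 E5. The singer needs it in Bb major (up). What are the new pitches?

G4 F4 C5 F4 A5 C#6 Bb5 A5

From F up to Bb is a perfect fourth; apply that to each pitch.
D4 → G4
C4 → F4
G4 → C5
C4 → F4
E5 → A5
G#5 → C#6
F5 → Bb5
E5 → A5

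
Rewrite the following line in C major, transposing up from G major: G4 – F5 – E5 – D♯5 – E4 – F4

C5 Bb5 A5 G#5 A4 Bb4

From G up to C is a perfect fourth; apply that to each pitch.
G4 to C5
F5 to Bb5
E5 to A5
D#5 to G#5
E4 to A4
F4 to Bb4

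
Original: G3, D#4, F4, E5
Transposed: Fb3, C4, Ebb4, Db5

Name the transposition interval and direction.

From G3 to Fb3 is 2 letter names — a second of some quality.
Fb3 to G3 is 3 semitones, which makes it an augmented second; the second version is lower, so the direction is down.
Checking another pair — E5 → Db5 — gives the same interval.

down an augmented second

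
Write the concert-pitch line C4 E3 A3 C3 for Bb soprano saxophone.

Written C4 sounds as Bb3 on the Bb soprano saxophone, so concert pitches are written a major second up.
C4 gives D4
E3 gives F#3
A3 gives B3
C3 gives D3

D4 F#3 B3 D3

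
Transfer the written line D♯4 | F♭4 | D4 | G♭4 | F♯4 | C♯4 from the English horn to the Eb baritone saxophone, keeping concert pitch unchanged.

E#5 Gb5 E5 Ab5 G#5 D#5

First find concert pitch: the English horn sounds a perfect fifth below written, so D♯4 F♭4 D4 G♭4 F♯4 C♯4 sounds G#3 Bbb3 G3 Cb4 B3 F#3.
Then write for Eb baritone saxophone: it sounds a major thirteenth below written, so the part must be a major thirteenth above concert.
G#3 → E#5
Bbb3 → Gb5
G3 → E5
Cb4 → Ab5
B3 → G#5
F#3 → D#5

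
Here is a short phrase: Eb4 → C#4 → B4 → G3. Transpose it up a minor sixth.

Eb4: a sixth up reaches C, and 8 semitones makes it Cb5.
C#4: a sixth up reaches A, and 8 semitones makes it A4.
A minor sixth up from B4 gives G5.
A minor sixth up from G3 gives Eb4.

Cb5 A4 G5 Eb4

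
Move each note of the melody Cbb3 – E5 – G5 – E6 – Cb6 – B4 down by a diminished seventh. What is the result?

Db2 F##4 A#4 F##5 D5 C##4

Cbb3 down a diminished seventh is Db2.
E5 down a diminished seventh is F##4.
A diminished seventh down from G5 gives A#4.
E6 down a diminished seventh is F##5.
Cb6 down a diminished seventh is D5.
A diminished seventh down from B4 gives C##4.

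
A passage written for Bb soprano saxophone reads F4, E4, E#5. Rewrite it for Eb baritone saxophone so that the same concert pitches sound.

C6 B5 B#6

First find concert pitch: the Bb soprano saxophone sounds a major second below written, so F4 E4 E#5 sounds Eb4 D4 D#5.
Then write for Eb baritone saxophone: it sounds a major thirteenth below written, so the part must be a major thirteenth above concert.
Eb4 → C6
D4 → B5
D#5 → B#6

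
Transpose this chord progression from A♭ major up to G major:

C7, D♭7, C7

A♭ major up to G major is a major seventh; each chord root moves by that interval while the quality stays the same.
C7: root C up a major seventh → B, giving B7.
D♭7: root D♭ up a major seventh → C, giving C7.
C7: root C up a major seventh → B, giving B7.

B7 C7 B7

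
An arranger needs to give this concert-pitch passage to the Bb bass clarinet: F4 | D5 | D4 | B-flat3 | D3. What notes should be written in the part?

Written C4 sounds as Bb2 on the Bb bass clarinet, so concert pitches are written a major ninth up.
F4 -> G5
D5 -> E6
D4 -> E5
Bb3 -> C5
D3 -> E4

G5 E6 E5 C5 E4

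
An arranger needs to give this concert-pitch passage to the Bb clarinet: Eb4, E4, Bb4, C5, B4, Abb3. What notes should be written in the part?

F4 F#4 C5 D5 C#5 Bbb3

The Bb clarinet sounds a major second below written, so the written part must be a major second above concert — transpose each note up.
Eb4 becomes F4
E4 becomes F#4
Bb4 becomes C5
C5 becomes D5
B4 becomes C#5
Abb3 becomes Bbb3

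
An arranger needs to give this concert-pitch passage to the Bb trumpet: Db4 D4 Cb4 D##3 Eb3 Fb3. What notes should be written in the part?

Written C4 sounds as Bb3 on the Bb trumpet, so concert pitches are written a major second up.
Db4 to Eb4
D4 to E4
Cb4 to Db4
D##3 to E##3
Eb3 to F3
Fb3 to Gb3

Eb4 E4 Db4 E##3 F3 Gb3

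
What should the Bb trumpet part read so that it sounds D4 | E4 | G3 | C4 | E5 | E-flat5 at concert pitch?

E4 F#4 A3 D4 F#5 F5

The Bb trumpet sounds a major second below written, so the written part must be a major second above concert — transpose each note up.
D4 becomes E4
E4 becomes F#4
G3 becomes A3
C4 becomes D4
E5 becomes F#5
Eb5 becomes F5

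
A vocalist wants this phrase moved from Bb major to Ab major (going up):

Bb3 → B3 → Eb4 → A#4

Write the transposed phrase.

Ab4 A4 Db5 G#5

Bb major to Ab major up is a minor seventh, so every note moves up by that interval.
Bb3 becomes Ab4
B3 becomes A4
Eb4 becomes Db5
A#4 becomes G#5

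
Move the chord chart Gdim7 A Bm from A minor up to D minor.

Cdim7 D Em

A minor up to D minor is a perfect fourth; each chord root moves by that interval while the quality stays the same.
Gdim7: root G up a perfect fourth → C, giving Cdim7.
A: root A up a perfect fourth → D, giving D.
Bm: root B up a perfect fourth → E, giving Em.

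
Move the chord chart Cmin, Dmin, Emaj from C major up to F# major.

C major up to F# major is an augmented fourth; each chord root moves by that interval while the quality stays the same.
Cmin: root C up an augmented fourth → F#, giving F#min.
Dmin: root D up an augmented fourth → G#, giving G#min.
Emaj: root E up an augmented fourth → A#, giving A#maj.

F#min G#min A#maj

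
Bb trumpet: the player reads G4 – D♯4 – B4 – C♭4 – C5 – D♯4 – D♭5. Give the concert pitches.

F4 C#4 A4 Bbb3 Bb4 C#4 Cb5

Written C4 on the Bb trumpet sounds as Bb3, a major second lower; apply that shift to every note.
G4 → F4
D#4 → C#4
B4 → A4
Cb4 → Bbb3
C5 → Bb4
D#4 → C#4
Db5 → Cb5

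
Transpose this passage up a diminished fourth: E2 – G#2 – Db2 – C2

E2 -> Ab2
G#2 -> C3
Db2 -> Gbb2
C2 -> Fb2

Ab2 C3 Gbb2 Fb2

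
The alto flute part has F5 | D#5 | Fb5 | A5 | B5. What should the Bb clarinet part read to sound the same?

D5 B#4 Db5 F#5 G#5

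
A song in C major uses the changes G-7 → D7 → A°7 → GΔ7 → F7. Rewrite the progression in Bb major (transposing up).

F-7 C7 G°7 FΔ7 Eb7

C major up to Bb major is a minor seventh; each chord root moves by that interval while the quality stays the same.
G-7: root G up a minor seventh → F, giving F-7.
D7: root D up a minor seventh → C, giving C7.
A°7: root A up a minor seventh → G, giving G°7.
GΔ7: root G up a minor seventh → F, giving FΔ7.
F7: root F up a minor seventh → Eb, giving Eb7.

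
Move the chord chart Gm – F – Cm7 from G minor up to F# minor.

F#m E Bm7

G minor up to F# minor is a major seventh; each chord root moves by that interval while the quality stays the same.
Gm: root G up a major seventh → F#, giving F#m.
F: root F up a major seventh → E, giving E.
Cm7: root C up a major seventh → B, giving Bm7.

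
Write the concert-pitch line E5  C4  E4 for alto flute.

A5 F4 A4

Written C4 sounds as G3 on the alto flute, so concert pitches are written a perfect fourth up.
E5 -> A5
C4 -> F4
E4 -> A4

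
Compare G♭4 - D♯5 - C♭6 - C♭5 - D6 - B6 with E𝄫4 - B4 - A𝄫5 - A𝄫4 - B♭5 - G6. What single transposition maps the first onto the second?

down a major third

From Gb4 to Ebb4 is 3 letter names — a third of some quality.
Ebb4 to Gb4 is 4 semitones, which makes it a major third; the second version is lower, so the direction is down.
Checking another pair — B6 → G6 — gives the same interval.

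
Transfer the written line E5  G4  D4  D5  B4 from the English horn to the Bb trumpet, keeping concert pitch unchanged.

B4 D4 A3 A4 F#4

First find concert pitch: the English horn sounds a perfect fifth below written, so E5 G4 D4 D5 B4 sounds A4 C4 G3 G4 E4.
Then write for Bb trumpet: it sounds a major second below written, so the part must be a major second above concert.
A4 → B4
C4 → D4
G3 → A3
G4 → A4
E4 → F#4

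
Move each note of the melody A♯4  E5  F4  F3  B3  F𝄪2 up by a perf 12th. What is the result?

A#4 → E#6
E5 → B6
F4 → C6
F3 → C5
B3 → F#5
F##2 → C##4

E#6 B6 C6 C5 F#5 C##4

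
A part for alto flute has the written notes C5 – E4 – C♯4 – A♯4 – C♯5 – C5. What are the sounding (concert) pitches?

G4 B3 G#3 E#4 G#4 G4

The alto flute sounds a perfect fourth below written, so transpose each written note down a perfect fourth.
C5 gives G4
E4 gives B3
C#4 gives G#3
A#4 gives E#4
C#5 gives G#4
C5 gives G4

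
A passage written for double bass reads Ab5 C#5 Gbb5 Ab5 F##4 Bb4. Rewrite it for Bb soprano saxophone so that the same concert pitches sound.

Bb4 D#4 Abb4 Bb4 G##3 C4

First find concert pitch: the double bass sounds a perfect octave below written, so Ab5 C#5 Gbb5 Ab5 F##4 Bb4 sounds Ab4 C#4 Gbb4 Ab4 F##3 Bb3.
Then write for Bb soprano saxophone: it sounds a major second below written, so the part must be a major second above concert.
Ab4 → Bb4
C#4 → D#4
Gbb4 → Abb4
Ab4 → Bb4
F##3 → G##3
Bb3 → C4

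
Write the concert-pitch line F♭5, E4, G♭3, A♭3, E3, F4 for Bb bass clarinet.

Written C4 sounds as Bb2 on the Bb bass clarinet, so concert pitches are written a major ninth up.
Fb5 -> Gb6
E4 -> F#5
Gb3 -> Ab4
Ab3 -> Bb4
E3 -> F#4
F4 -> G5

Gb6 F#5 Ab4 Bb4 F#4 G5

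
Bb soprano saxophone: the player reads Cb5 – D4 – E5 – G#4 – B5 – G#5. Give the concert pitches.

Bbb4 C4 D5 F#4 A5 F#5

Written C4 on the Bb soprano saxophone sounds as Bb3, a major second lower; apply that shift to every note.
Cb5 gives Bbb4
D4 gives C4
E5 gives D5
G#4 gives F#4
B5 gives A5
G#5 gives F#5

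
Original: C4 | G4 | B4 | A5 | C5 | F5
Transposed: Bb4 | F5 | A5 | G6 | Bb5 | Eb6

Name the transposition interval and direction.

up a minor seventh

From C4 to Bb4 is 7 letter names — a seventh of some quality.
C4 to Bb4 is 10 semitones, which makes it a minor seventh; the second version is higher, so the direction is up.
Checking another pair — F5 → Eb6 — gives the same interval.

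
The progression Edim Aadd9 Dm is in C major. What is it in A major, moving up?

C#dim F#add9 Bm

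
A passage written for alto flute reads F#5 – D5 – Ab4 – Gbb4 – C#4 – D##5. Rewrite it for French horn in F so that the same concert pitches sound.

First find concert pitch: the alto flute sounds a perfect fourth below written, so F#5 D5 Ab4 Gbb4 C#4 D##5 sounds C#5 A4 Eb4 Dbb4 G#3 A##4.
Then write for French horn in F: it sounds a perfect fifth below written, so the part must be a perfect fifth above concert.
C#5 → G#5
A4 → E5
Eb4 → Bb4
Dbb4 → Abb4
G#3 → D#4
A##4 → E##5

G#5 E5 Bb4 Abb4 D#4 E##5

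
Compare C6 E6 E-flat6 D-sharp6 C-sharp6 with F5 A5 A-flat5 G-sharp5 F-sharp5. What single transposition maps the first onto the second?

From C6 to F5 is 5 letter names — a fifth of some quality.
F5 to C6 is 7 semitones, which makes it a perfect fifth; the second version is lower, so the direction is down.
Checking another pair — C#6 → F#5 — gives the same interval.

down a perfect fifth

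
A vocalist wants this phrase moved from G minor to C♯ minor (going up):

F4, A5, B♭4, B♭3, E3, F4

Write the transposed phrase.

G minor to C♯ minor up is an augmented fourth, so every note moves up by that interval.
F4 -> B4
A5 -> D#6
Bb4 -> E5
Bb3 -> E4
E3 -> A#3
F4 -> B4

B4 D#6 E5 E4 A#3 B4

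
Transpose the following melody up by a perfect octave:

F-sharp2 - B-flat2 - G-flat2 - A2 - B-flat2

F#3 Bb3 Gb3 A3 Bb3

F#2: an octave up reaches F, and 12 semitones makes it F#3.
Bb2: an octave up reaches B, and 12 semitones makes it Bb3.
Gb2: an octave up reaches G, and 12 semitones makes it Gb3.
A2: an octave up reaches A, and 12 semitones makes it A3.
Bb2: an octave up reaches B, and 12 semitones makes it Bb3.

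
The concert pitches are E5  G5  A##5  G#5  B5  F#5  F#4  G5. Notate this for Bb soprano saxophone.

Written C4 sounds as Bb3 on the Bb soprano saxophone, so concert pitches are written a major second up.
E5 becomes F#5
G5 becomes A5
A##5 becomes B##5
G#5 becomes A#5
B5 becomes C#6
F#5 becomes G#5
F#4 becomes G#4
G5 becomes A5

F#5 A5 B##5 A#5 C#6 G#5 G#4 A5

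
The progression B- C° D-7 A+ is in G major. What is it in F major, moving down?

A- Bb° C-7 G+

G major down to F major is a major second; each chord root moves by that interval while the quality stays the same.
B-: root B down a major second → A, giving A-.
C°: root C down a major second → Bb, giving Bb°.
D-7: root D down a major second → C, giving C-7.
A+: root A down a major second → G, giving G+.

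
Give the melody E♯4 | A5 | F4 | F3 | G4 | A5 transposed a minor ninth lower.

E#4: a ninth down reaches D, and 13 semitones makes it D##3.
A5 down a minor ninth is G#4.
F4 down a minor ninth is E3.
F3 down a minor ninth is E2.
G4 down a minor ninth is F#3.
A5 down a minor ninth is G#4.

D##3 G#4 E3 E2 F#3 G#4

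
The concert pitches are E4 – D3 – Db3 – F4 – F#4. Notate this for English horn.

Written C4 sounds as F3 on the English horn, so concert pitches are written a perfect fifth up.
E4 to B4
D3 to A3
Db3 to Ab3
F4 to C5
F#4 to C#5

B4 A3 Ab3 C5 C#5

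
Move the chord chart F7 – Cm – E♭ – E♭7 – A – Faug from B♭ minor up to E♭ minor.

Bb7 Fm Ab Ab7 D Bbaug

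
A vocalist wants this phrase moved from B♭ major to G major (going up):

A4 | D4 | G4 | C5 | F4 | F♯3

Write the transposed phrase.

From B♭ up to G is a major sixth; apply that to each pitch.
A4 becomes F#5
D4 becomes B4
G4 becomes E5
C5 becomes A5
F4 becomes D5
F#3 becomes D#4

F#5 B4 E5 A5 D5 D#4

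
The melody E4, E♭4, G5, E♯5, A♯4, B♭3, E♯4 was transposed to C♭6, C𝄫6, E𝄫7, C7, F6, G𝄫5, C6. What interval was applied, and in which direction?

up a diminished thirteenth

Take the first pair: E4 → Cb6. E to C spans 13 letter names, so the interval is some kind of thirteenth.
E4 to Cb6 is 19 semitones, which makes it a diminished thirteenth; the second version is higher, so the direction is up.
Checking another pair — E#4 → C6 — gives the same interval.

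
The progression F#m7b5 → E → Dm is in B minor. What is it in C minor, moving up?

Gm7b5 F Ebm

B minor up to C minor is a minor second; each chord root moves by that interval while the quality stays the same.
F#m7b5: root F# up a minor second → G, giving Gm7b5.
E: root E up a minor second → F, giving F.
Dm: root D up a minor second → Eb, giving Ebm.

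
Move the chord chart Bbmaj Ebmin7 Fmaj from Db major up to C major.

Amaj Dmin7 Emaj

Db major up to C major is a major seventh; each chord root moves by that interval while the quality stays the same.
Bbmaj: root Bb up a major seventh → A, giving Amaj.
Ebmin7: root Eb up a major seventh → D, giving Dmin7.
Fmaj: root F up a major seventh → E, giving Emaj.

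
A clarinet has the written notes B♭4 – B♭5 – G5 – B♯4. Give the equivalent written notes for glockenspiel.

G2 G3 E3 G##2

First find concert pitch: the A clarinet sounds a minor third below written, so B♭4 B♭5 G5 B♯4 sounds G4 G5 E5 G##4.
Then write for glockenspiel: it sounds a perfect fifteenth above written, so the part must be a perfect fifteenth below concert.
G4 → G2
G5 → G3
E5 → E3
G##4 → G##2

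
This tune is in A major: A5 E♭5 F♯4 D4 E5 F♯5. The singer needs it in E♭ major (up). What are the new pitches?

Eb6 Bbb5 C5 Ab4 Bb5 C6

A major to E♭ major up is a diminished fifth, so every note moves up by that interval.
A5 to Eb6
Eb5 to Bbb5
F#4 to C5
D4 to Ab4
E5 to Bb5
F#5 to C6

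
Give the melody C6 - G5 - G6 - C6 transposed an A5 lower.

Fb5 Cb5 Cb6 Fb5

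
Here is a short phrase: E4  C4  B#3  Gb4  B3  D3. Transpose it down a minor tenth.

C#3 A2 G##2 Eb3 G#2 B1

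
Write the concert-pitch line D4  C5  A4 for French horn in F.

A4 G5 E5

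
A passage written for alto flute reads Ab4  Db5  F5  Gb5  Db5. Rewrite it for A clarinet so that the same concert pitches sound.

Gb4 Cb5 Eb5 Fb5 Cb5

First find concert pitch: the alto flute sounds a perfect fourth below written, so Ab4 Db5 F5 Gb5 Db5 sounds Eb4 Ab4 C5 Db5 Ab4.
Then write for A clarinet: it sounds a minor third below written, so the part must be a minor third above concert.
Eb4 → Gb4
Ab4 → Cb5
C5 → Eb5
Db5 → Fb5
Ab4 → Cb5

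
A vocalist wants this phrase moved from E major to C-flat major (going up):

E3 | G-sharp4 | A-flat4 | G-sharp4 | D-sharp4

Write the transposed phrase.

Cb4 Eb5 Fbb5 Eb5 Bb4

From E up to C-flat is a diminished sixth; apply that to each pitch.
E3 to Cb4
G#4 to Eb5
Ab4 to Fbb5
G#4 to Eb5
D#4 to Bb4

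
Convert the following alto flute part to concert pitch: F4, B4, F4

C4 F#4 C4

The alto flute sounds a perfect fourth below written, so transpose each written note down a perfect fourth.
F4 becomes C4
B4 becomes F#4
F4 becomes C4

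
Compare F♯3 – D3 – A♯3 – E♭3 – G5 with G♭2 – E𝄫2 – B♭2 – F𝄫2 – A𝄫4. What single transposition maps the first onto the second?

down an augmented seventh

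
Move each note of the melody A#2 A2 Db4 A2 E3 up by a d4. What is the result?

D3 Db3 Gbb4 Db3 Ab3

A#2 to D3
A2 to Db3
Db4 to Gbb4
A2 to Db3
E3 to Ab3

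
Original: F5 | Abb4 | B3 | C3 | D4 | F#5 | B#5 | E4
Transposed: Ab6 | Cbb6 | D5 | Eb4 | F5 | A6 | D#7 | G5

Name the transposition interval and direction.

up a minor tenth

From F5 to Ab6 is 10 letter names — a tenth of some quality.
F5 to Ab6 is 15 semitones, which makes it a minor tenth; the second version is higher, so the direction is up.
Checking another pair — E4 → G5 — gives the same interval.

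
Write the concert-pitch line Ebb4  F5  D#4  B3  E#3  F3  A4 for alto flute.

The alto flute sounds a perfect fourth below written, so the written part must be a perfect fourth above concert — transpose each note up.
Ebb4 gives Abb4
F5 gives Bb5
D#4 gives G#4
B3 gives E4
E#3 gives A#3
F3 gives Bb3
A4 gives D5

Abb4 Bb5 G#4 E4 A#3 Bb3 D5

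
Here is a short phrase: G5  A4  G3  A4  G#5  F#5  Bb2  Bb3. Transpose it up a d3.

G5 up a diminished third is Bbb5.
A4: a third up reaches C, and 2 semitones makes it Cb5.
A diminished third up from G3 gives Bbb3.
A4 up a diminished third is Cb5.
G#5: a third up reaches B, and 2 semitones makes it Bb5.
F#5 up a diminished third is Ab5.
Bb2: a third up reaches D, and 2 semitones makes it Dbb3.
Bb3: a third up reaches D, and 2 semitones makes it Dbb4.

Bbb5 Cb5 Bbb3 Cb5 Bb5 Ab5 Dbb3 Dbb4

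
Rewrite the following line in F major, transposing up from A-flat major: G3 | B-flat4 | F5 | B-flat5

E4 G5 D6 G6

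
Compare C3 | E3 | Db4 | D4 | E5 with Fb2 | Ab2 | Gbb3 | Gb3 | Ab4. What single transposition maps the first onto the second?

Take the first pair: C3 → Fb2. C to F spans 5 letter names, so the interval is some kind of fifth.
Fb2 to C3 is 8 semitones, which makes it an augmented fifth; the second version is lower, so the direction is down.
Checking another pair — E5 → Ab4 — gives the same interval.

down an augmented fifth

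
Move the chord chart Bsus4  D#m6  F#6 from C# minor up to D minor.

C# minor up to D minor is a minor second; each chord root moves by that interval while the quality stays the same.
Bsus4: root B up a minor second → C, giving Csus4.
D#m6: root D# up a minor second → E, giving Em6.
F#6: root F# up a minor second → G, giving G6.

Csus4 Em6 G6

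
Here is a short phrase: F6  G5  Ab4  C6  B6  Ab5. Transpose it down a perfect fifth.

Bb5 C5 Db4 F5 E6 Db5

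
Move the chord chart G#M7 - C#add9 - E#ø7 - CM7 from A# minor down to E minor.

DM7 Gadd9 Bø7 GbM7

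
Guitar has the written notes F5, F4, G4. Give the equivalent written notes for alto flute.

Bb4 Bb3 C4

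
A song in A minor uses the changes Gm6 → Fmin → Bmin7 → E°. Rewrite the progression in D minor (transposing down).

A minor down to D minor is a perfect fifth; each chord root moves by that interval while the quality stays the same.
Gm6: root G down a perfect fifth → C, giving Cm6.
Fmin: root F down a perfect fifth → Bb, giving Bbmin.
Bmin7: root B down a perfect fifth → E, giving Emin7.
E°: root E down a perfect fifth → A, giving A°.

Cm6 Bbmin Emin7 A°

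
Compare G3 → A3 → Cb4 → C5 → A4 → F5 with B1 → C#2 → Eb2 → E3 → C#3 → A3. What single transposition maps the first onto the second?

From G3 to B1 is 13 letter names — a thirteenth of some quality.
B1 to G3 is 20 semitones, which makes it a minor thirteenth; the second version is lower, so the direction is down.
Checking another pair — F5 → A3 — gives the same interval.

down a minor thirteenth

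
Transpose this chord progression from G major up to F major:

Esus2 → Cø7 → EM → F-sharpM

Dsus2 Bbø7 DM EM

G major up to F major is a minor seventh; each chord root moves by that interval while the quality stays the same.
Esus2: root E up a minor seventh → D, giving Dsus2.
Cø7: root C up a minor seventh → Bb, giving Bbø7.
EM: root E up a minor seventh → D, giving DM.
F-sharpM: root F-sharp up a minor seventh → E, giving EM.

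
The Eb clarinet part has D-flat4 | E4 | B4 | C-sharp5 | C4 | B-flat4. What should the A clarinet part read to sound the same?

First find concert pitch: the Eb clarinet sounds a minor third above written, so D-flat4 E4 B4 C-sharp5 C4 B-flat4 sounds Fb4 G4 D5 E5 Eb4 Db5.
Then write for A clarinet: it sounds a minor third below written, so the part must be a minor third above concert.
Fb4 → Abb4
G4 → Bb4
D5 → F5
E5 → G5
Eb4 → Gb4
Db5 → Fb5

Abb4 Bb4 F5 G5 Gb4 Fb5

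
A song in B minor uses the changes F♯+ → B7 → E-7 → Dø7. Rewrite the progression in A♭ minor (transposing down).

Eb+ Ab7 Db-7 Cbø7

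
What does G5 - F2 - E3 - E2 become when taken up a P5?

G5 up a perfect fifth is D6.
F2: a fifth up reaches C, and 7 semitones makes it C3.
E3: a fifth up reaches B, and 7 semitones makes it B3.
A perfect fifth up from E2 gives B2.

D6 C3 B3 B2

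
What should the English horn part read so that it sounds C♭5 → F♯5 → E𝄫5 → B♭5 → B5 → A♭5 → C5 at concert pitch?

Gb5 C#6 Bbb5 F6 F#6 Eb6 G5

The English horn sounds a perfect fifth below written, so the written part must be a perfect fifth above concert — transpose each note up.
Cb5 gives Gb5
F#5 gives C#6
Ebb5 gives Bbb5
Bb5 gives F6
B5 gives F#6
Ab5 gives Eb6
C5 gives G5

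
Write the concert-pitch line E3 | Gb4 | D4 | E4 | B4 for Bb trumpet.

F#3 Ab4 E4 F#4 C#5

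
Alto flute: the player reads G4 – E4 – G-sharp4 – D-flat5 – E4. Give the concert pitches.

D4 B3 D#4 Ab4 B3

The alto flute sounds a perfect fourth below written, so transpose each written note down a perfect fourth.
G4 -> D4
E4 -> B3
G#4 -> D#4
Db5 -> Ab4
E4 -> B3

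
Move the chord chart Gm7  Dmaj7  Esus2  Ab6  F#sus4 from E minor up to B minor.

E minor up to B minor is a perfect fifth; each chord root moves by that interval while the quality stays the same.
Gm7: root G up a perfect fifth → D, giving Dm7.
Dmaj7: root D up a perfect fifth → A, giving Amaj7.
Esus2: root E up a perfect fifth → B, giving Bsus2.
Ab6: root Ab up a perfect fifth → Eb, giving Eb6.
F#sus4: root F# up a perfect fifth → C#, giving C#sus4.

Dm7 Amaj7 Bsus2 Eb6 C#sus4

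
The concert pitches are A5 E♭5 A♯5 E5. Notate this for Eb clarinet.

F#5 C5 F##5 C#5

Written C4 sounds as Eb4 on the Eb clarinet, so concert pitches are written a minor third down.
A5 -> F#5
Eb5 -> C5
A#5 -> F##5
E5 -> C#5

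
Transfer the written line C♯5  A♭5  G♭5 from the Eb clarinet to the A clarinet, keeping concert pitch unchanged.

G5 Ebb6 Dbb6

First find concert pitch: the Eb clarinet sounds a minor third above written, so C♯5 A♭5 G♭5 sounds E5 Cb6 Bbb5.
Then write for A clarinet: it sounds a minor third below written, so the part must be a minor third above concert.
E5 → G5
Cb6 → Ebb6
Bbb5 → Dbb6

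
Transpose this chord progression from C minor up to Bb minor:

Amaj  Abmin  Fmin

Gmaj Gbmin Ebmin

C minor up to Bb minor is a minor seventh; each chord root moves by that interval while the quality stays the same.
Amaj: root A up a minor seventh → G, giving Gmaj.
Abmin: root Ab up a minor seventh → Gb, giving Gbmin.
Fmin: root F up a minor seventh → Eb, giving Ebmin.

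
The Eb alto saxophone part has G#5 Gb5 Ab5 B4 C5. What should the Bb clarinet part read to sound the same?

First find concert pitch: the Eb alto saxophone sounds a major sixth below written, so G#5 Gb5 Ab5 B4 C5 sounds B4 Bbb4 Cb5 D4 Eb4.
Then write for Bb clarinet: it sounds a major second below written, so the part must be a major second above concert.
B4 → C#5
Bbb4 → Cb5
Cb5 → Db5
D4 → E4
Eb4 → F4

C#5 Cb5 Db5 E4 F4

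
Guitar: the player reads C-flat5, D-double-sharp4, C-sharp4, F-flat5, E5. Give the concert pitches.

Cb4 D##3 C#3 Fb4 E4

The guitar sounds a perfect octave below written, so transpose each written note down a perfect octave.
Cb5 → Cb4
D##4 → D##3
C#4 → C#3
Fb5 → Fb4
E5 → E4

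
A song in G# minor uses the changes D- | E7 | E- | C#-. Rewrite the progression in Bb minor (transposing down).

G# minor down to Bb minor is an augmented sixth; each chord root moves by that interval while the quality stays the same.
D-: root D down an augmented sixth → Fb, giving Fb-.
E7: root E down an augmented sixth → Gb, giving Gb7.
E-: root E down an augmented sixth → Gb, giving Gb-.
C#-: root C# down an augmented sixth → Eb, giving Eb-.

Fb- Gb7 Gb- Eb-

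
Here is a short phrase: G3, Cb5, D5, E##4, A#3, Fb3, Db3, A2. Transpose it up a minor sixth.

Eb4 Abb5 Bb5 C##5 F#4 Dbb4 Bbb3 F3

G3: a sixth up reaches E, and 8 semitones makes it Eb4.
Cb5: a sixth up reaches A, and 8 semitones makes it Abb5.
D5: a sixth up reaches B, and 8 semitones makes it Bb5.
E##4: a sixth up reaches C, and 8 semitones makes it C##5.
A#3 up a minor sixth is F#4.
Fb3 up a minor sixth is Dbb4.
Db3 up a minor sixth is Bbb3.
A2: a sixth up reaches F, and 8 semitones makes it F3.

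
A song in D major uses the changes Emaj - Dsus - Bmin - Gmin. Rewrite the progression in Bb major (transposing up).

Cmaj Bbsus Gmin Ebmin

D major up to Bb major is a minor sixth; each chord root moves by that interval while the quality stays the same.
Emaj: root E up a minor sixth → C, giving Cmaj.
Dsus: root D up a minor sixth → Bb, giving Bbsus.
Bmin: root B up a minor sixth → G, giving Gmin.
Gmin: root G up a minor sixth → Eb, giving Ebmin.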